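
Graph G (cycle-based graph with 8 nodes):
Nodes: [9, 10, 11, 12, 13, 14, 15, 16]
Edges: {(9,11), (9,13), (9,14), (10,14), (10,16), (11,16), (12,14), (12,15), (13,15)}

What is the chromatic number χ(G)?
χ(G) = 3

Clique number ω(G) = 2 (lower bound: χ ≥ ω).
Odd cycle [16, 11, 9, 14, 10] needs 3 colors (χ ≥ 3).
The coloring below uses 3 colors, so χ(G) = 3.
A valid 3-coloring: color 1: [11, 14, 15]; color 2: [9, 12, 16]; color 3: [10, 13].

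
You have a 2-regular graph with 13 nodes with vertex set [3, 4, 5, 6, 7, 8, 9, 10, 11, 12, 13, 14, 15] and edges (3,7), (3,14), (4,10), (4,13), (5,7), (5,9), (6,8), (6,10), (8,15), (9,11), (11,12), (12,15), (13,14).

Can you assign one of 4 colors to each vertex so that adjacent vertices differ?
Yes, G is 4-colorable

A valid 4-coloring: color 1: [7, 8, 9, 10, 12, 14]; color 2: [3, 4, 5, 6, 11, 15]; color 3: [13].
(χ(G) = 3 ≤ 4.)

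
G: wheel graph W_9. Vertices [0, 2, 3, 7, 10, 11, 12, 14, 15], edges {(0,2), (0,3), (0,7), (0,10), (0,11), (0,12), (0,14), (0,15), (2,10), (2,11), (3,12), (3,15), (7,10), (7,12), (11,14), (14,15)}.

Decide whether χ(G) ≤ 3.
Yes, G is 3-colorable

A valid 3-coloring: color 1: [0]; color 2: [2, 3, 7, 14]; color 3: [10, 11, 12, 15].
(χ(G) = 3 ≤ 3.)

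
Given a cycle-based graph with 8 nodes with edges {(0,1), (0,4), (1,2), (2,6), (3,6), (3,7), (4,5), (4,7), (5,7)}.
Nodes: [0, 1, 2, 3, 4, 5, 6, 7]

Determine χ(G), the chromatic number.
Clique number ω(G) = 3 (lower bound: χ ≥ ω).
The clique on [4, 5, 7] has size 3, forcing χ ≥ 3, and the coloring below uses 3 colors, so χ(G) = 3.
A valid 3-coloring: color 1: [1, 4, 6]; color 2: [0, 2, 7]; color 3: [3, 5].

χ(G) = 3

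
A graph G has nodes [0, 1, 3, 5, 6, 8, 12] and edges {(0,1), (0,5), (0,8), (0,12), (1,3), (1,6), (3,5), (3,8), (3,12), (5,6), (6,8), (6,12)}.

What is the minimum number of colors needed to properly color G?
χ(G) = 2

Clique number ω(G) = 2 (lower bound: χ ≥ ω).
The graph is bipartite (no odd cycle), so 2 colors suffice: χ(G) = 2.
A valid 2-coloring: color 1: [0, 3, 6]; color 2: [1, 5, 8, 12].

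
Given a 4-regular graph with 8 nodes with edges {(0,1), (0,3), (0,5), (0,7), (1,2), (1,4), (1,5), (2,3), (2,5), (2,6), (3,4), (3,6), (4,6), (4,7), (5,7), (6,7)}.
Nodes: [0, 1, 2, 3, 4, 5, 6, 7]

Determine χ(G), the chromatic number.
χ(G) = 3

Clique number ω(G) = 3 (lower bound: χ ≥ ω).
The clique on [0, 1, 5] has size 3, forcing χ ≥ 3, and the coloring below uses 3 colors, so χ(G) = 3.
A valid 3-coloring: color 1: [1, 3, 7]; color 2: [5, 6]; color 3: [0, 2, 4].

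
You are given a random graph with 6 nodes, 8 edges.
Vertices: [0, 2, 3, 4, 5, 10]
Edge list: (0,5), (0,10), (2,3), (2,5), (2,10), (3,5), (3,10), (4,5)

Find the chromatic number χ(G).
χ(G) = 3

Clique number ω(G) = 3 (lower bound: χ ≥ ω).
The clique on [2, 3, 10] has size 3, forcing χ ≥ 3, and the coloring below uses 3 colors, so χ(G) = 3.
A valid 3-coloring: color 1: [5, 10]; color 2: [0, 2, 4]; color 3: [3].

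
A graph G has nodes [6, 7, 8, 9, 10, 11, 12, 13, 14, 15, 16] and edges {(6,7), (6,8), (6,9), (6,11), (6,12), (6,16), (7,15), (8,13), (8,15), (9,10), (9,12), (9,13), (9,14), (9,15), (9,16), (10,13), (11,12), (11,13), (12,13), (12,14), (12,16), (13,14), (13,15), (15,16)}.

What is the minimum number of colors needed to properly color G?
Clique number ω(G) = 4 (lower bound: χ ≥ ω).
The clique on [6, 9, 12, 16] has size 4, forcing χ ≥ 4, and the coloring below uses 4 colors, so χ(G) = 4.
A valid 4-coloring: color 1: [6, 13]; color 2: [7, 8, 9, 11]; color 3: [10, 12, 15]; color 4: [14, 16].

χ(G) = 4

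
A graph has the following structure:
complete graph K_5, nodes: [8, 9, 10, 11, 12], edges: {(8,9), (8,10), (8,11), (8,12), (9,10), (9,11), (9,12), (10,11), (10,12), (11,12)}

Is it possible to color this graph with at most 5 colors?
Yes, G is 5-colorable

A valid 5-coloring: color 1: [12]; color 2: [11]; color 3: [9]; color 4: [8]; color 5: [10].
(χ(G) = 5 ≤ 5.)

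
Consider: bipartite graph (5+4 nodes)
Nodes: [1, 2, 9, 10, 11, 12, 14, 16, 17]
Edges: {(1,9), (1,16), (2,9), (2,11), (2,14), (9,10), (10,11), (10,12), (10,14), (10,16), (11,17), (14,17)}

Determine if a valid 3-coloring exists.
A valid 3-coloring: color 1: [1, 2, 10, 17]; color 2: [9, 11, 12, 14, 16].
(χ(G) = 2 ≤ 3.)

Yes, G is 3-colorable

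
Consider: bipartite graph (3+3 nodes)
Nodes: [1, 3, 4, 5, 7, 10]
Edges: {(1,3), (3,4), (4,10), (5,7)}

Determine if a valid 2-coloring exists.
A valid 2-coloring: color 1: [1, 4, 7]; color 2: [3, 5, 10].
(χ(G) = 2 ≤ 2.)

Yes, G is 2-colorable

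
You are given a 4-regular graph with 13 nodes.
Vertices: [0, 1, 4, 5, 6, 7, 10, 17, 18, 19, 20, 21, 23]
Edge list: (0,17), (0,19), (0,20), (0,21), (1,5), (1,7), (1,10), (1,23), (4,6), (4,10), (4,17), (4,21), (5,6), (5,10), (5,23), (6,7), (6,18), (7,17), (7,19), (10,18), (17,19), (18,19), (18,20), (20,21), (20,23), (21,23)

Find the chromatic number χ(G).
Clique number ω(G) = 3 (lower bound: χ ≥ ω).
Suppose a proper 3-coloring c exists. The clique [0, 17, 19] takes 3 distinct colors; by symmetry let c(0) = 1, c(17) = 2, c(19) = 3.
- Vertex 7: neighbors [17, 19] already have colors [2, 3] ⇒ c(7) = 1.
- Vertex 1: neighbors [7] already have colors [1]; try each remaining color.
- Case c(1) = 2:
  - Vertex 4: neighbors [17] already have colors [2]; try each remaining color.
  - Case c(4) = 1:
    - Vertex 10: neighbors [4, 1] already have colors [1, 2] ⇒ c(10) = 3.
    - Vertex 5: neighbors [1, 10] already have colors [2, 3] ⇒ c(5) = 1.
    - Vertex 23: neighbors [5, 1] already have colors [1, 2] ⇒ c(23) = 3.
    - Vertex 20: neighbors [0, 23] already have colors [1, 3] ⇒ c(20) = 2.
    - Vertex 21: neighbors [0, 20, 23] already have colors [1, 2, 3] — all 3 colors blocked. Contradiction.
  - Case c(4) = 3:
    - Vertex 6: neighbors [7, 4] already have colors [1, 3] ⇒ c(6) = 2.
    - Vertex 10: neighbors [1, 4] already have colors [2, 3] ⇒ c(10) = 1.
    - Vertex 18: neighbors [10, 6, 19] already have colors [1, 2, 3] — all 3 colors blocked. Contradiction.
- Case c(1) = 3:
  - Vertex 4: neighbors [17] already have colors [2]; try each remaining color.
  - Case c(4) = 1:
    - Vertex 10: neighbors [4, 1] already have colors [1, 3] ⇒ c(10) = 2.
    - Vertex 5: neighbors [10, 1] already have colors [2, 3] ⇒ c(5) = 1.
    - Vertex 18: neighbors [10, 19] already have colors [2, 3] ⇒ c(18) = 1.
    - Vertex 23: neighbors [5, 1] already have colors [1, 3] ⇒ c(23) = 2.
    - Vertex 20: neighbors [0, 23] already have colors [1, 2] ⇒ c(20) = 3.
    - Vertex 21: neighbors [0, 23, 20] already have colors [1, 2, 3] — all 3 colors blocked. Contradiction.
  - Case c(4) = 3:
    - Vertex 6: neighbors [7, 4] already have colors [1, 3] ⇒ c(6) = 2.
    - Vertex 5: neighbors [6, 1] already have colors [2, 3] ⇒ c(5) = 1.
    - Vertex 18: neighbors [6, 19] already have colors [2, 3] ⇒ c(18) = 1.
    - Vertex 21: neighbors [0, 4] already have colors [1, 3] ⇒ c(21) = 2.
    - Vertex 23: neighbors [5, 21, 1] already have colors [1, 2, 3] — all 3 colors blocked. Contradiction.
Every case ends in a contradiction, so G has no proper 3-coloring (χ ≥ 4).
The coloring below uses 4 colors, so χ(G) = 4.
A valid 4-coloring: color 1: [1, 4, 19, 20]; color 2: [5, 17, 18, 21]; color 3: [0, 7, 10, 23]; color 4: [6].

χ(G) = 4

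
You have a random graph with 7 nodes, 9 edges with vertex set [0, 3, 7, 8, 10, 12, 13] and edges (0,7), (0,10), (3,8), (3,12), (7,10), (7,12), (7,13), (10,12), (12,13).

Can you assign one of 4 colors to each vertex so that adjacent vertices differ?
Yes, G is 4-colorable

A valid 4-coloring: color 1: [3, 7]; color 2: [0, 8, 12]; color 3: [10, 13].
(χ(G) = 3 ≤ 4.)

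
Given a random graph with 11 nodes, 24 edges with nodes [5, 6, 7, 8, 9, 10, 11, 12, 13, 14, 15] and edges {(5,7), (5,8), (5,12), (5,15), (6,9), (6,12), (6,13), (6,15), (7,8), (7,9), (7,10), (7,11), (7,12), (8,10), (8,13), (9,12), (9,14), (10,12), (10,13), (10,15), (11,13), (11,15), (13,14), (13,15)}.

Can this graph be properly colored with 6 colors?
Yes, G is 6-colorable

A valid 6-coloring: color 1: [6, 7, 14]; color 2: [12, 13]; color 3: [5, 9, 10, 11]; color 4: [8, 15].
(χ(G) = 4 ≤ 6.)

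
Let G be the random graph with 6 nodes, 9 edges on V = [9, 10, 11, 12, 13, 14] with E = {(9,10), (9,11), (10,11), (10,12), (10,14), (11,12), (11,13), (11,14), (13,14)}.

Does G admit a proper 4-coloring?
A valid 4-coloring: color 1: [11]; color 2: [10, 13]; color 3: [9, 12, 14].
(χ(G) = 3 ≤ 4.)

Yes, G is 4-colorable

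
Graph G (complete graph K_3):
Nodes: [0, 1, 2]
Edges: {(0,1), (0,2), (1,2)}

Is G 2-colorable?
No, G is not 2-colorable

The clique on vertices [0, 1, 2] has size 3 > 2, so it alone needs 3 colors.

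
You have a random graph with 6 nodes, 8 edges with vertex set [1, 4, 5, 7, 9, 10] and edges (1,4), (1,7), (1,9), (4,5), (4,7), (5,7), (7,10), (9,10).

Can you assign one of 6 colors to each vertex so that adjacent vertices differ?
Yes, G is 6-colorable

A valid 6-coloring: color 1: [7, 9]; color 2: [4, 10]; color 3: [1, 5].
(χ(G) = 3 ≤ 6.)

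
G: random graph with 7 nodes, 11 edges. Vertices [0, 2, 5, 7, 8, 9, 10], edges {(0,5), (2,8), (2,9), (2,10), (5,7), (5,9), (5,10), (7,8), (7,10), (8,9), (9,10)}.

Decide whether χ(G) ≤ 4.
Yes, G is 4-colorable

A valid 4-coloring: color 1: [0, 7, 9]; color 2: [8, 10]; color 3: [2, 5].
(χ(G) = 3 ≤ 4.)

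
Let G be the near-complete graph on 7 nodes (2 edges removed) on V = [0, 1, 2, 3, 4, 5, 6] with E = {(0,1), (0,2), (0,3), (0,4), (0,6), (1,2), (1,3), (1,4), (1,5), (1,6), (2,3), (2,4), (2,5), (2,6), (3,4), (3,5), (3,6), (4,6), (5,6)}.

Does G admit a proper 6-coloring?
A valid 6-coloring: color 1: [2]; color 2: [1]; color 3: [6]; color 4: [3]; color 5: [0, 5]; color 6: [4].
(χ(G) = 6 ≤ 6.)

Yes, G is 6-colorable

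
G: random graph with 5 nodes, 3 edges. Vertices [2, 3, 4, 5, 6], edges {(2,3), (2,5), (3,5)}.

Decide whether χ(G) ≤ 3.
A valid 3-coloring: color 1: [2, 4, 6]; color 2: [5]; color 3: [3].
(χ(G) = 3 ≤ 3.)

Yes, G is 3-colorable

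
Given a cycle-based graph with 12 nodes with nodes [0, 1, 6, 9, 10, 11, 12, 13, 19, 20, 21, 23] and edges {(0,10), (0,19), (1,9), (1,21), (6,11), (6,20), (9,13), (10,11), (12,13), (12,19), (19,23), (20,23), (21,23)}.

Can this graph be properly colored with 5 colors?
Yes, G is 5-colorable

A valid 5-coloring: color 1: [1, 6, 10, 12, 23]; color 2: [11, 13, 19, 20, 21]; color 3: [0, 9].
(χ(G) = 3 ≤ 5.)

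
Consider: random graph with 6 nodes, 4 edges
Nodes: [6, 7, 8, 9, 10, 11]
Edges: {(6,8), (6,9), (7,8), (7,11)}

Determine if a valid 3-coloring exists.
Yes, G is 3-colorable

A valid 3-coloring: color 1: [8, 9, 10, 11]; color 2: [6, 7].
(χ(G) = 2 ≤ 3.)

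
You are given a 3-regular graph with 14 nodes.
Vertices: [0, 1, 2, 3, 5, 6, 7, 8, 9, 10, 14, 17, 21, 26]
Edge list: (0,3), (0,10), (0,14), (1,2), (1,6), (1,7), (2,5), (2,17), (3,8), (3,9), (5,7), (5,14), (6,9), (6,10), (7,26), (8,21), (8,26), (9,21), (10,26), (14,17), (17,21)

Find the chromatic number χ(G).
Clique number ω(G) = 2 (lower bound: χ ≥ ω).
Odd cycle [8, 26, 7, 1, 2, 17, 21] needs 3 colors (χ ≥ 3).
The coloring below uses 3 colors, so χ(G) = 3.
A valid 3-coloring: color 1: [1, 5, 8, 9, 10, 17]; color 2: [2, 3, 6, 14, 21, 26]; color 3: [0, 7].

χ(G) = 3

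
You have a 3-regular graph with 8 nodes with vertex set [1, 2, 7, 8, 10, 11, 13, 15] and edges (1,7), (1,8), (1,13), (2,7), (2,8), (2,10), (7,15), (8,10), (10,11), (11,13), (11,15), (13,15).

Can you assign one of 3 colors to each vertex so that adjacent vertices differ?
A valid 3-coloring: color 1: [7, 8, 11]; color 2: [1, 2, 15]; color 3: [10, 13].
(χ(G) = 3 ≤ 3.)

Yes, G is 3-colorable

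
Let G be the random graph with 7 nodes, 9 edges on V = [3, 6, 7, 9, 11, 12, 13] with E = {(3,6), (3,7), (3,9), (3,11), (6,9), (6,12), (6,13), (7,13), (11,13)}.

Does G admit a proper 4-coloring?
A valid 4-coloring: color 1: [3, 12, 13]; color 2: [6, 7, 11]; color 3: [9].
(χ(G) = 3 ≤ 4.)

Yes, G is 4-colorable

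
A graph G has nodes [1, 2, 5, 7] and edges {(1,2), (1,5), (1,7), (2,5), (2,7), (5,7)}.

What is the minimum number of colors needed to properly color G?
Clique number ω(G) = 4 (lower bound: χ ≥ ω).
The clique on [1, 2, 5, 7] has size 4, forcing χ ≥ 4, and the coloring below uses 4 colors, so χ(G) = 4.
A valid 4-coloring: color 1: [7]; color 2: [1]; color 3: [5]; color 4: [2].

χ(G) = 4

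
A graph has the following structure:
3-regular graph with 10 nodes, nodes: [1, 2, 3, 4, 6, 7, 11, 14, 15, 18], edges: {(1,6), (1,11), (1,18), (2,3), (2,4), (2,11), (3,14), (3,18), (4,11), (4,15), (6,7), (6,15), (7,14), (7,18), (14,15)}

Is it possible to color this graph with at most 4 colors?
Yes, G is 4-colorable

A valid 4-coloring: color 1: [3, 7, 11, 15]; color 2: [4, 6, 14, 18]; color 3: [1, 2].
(χ(G) = 3 ≤ 4.)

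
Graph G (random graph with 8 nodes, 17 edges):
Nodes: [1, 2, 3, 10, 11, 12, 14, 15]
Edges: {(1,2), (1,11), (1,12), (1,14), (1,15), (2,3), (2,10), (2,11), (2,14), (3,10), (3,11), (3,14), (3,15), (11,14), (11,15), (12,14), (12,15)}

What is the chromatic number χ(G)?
Clique number ω(G) = 4 (lower bound: χ ≥ ω).
The clique on [1, 2, 11, 14] has size 4, forcing χ ≥ 4, and the coloring below uses 4 colors, so χ(G) = 4.
A valid 4-coloring: color 1: [10, 14, 15]; color 2: [11, 12]; color 3: [2]; color 4: [1, 3].

χ(G) = 4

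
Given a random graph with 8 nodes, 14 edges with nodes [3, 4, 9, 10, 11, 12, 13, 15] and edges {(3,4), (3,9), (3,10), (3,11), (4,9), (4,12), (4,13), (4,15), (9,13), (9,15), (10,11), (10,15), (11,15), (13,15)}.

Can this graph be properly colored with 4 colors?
A valid 4-coloring: color 1: [3, 12, 15]; color 2: [4, 10]; color 3: [9, 11]; color 4: [13].
(χ(G) = 4 ≤ 4.)

Yes, G is 4-colorable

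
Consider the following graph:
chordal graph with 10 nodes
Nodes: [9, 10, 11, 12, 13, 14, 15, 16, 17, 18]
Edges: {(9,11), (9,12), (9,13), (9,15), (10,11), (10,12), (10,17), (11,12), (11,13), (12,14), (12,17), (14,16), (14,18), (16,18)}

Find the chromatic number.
χ(G) = 3

Clique number ω(G) = 3 (lower bound: χ ≥ ω).
The clique on [9, 11, 12] has size 3, forcing χ ≥ 3, and the coloring below uses 3 colors, so χ(G) = 3.
A valid 3-coloring: color 1: [12, 13, 15, 18]; color 2: [11, 14, 17]; color 3: [9, 10, 16].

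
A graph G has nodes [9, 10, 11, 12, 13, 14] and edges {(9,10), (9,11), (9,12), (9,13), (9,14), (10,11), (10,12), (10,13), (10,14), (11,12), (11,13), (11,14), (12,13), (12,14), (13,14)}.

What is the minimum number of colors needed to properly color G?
Clique number ω(G) = 6 (lower bound: χ ≥ ω).
The clique on [9, 10, 11, 12, 13, 14] has size 6, forcing χ ≥ 6, and the coloring below uses 6 colors, so χ(G) = 6.
A valid 6-coloring: color 1: [12]; color 2: [11]; color 3: [9]; color 4: [13]; color 5: [14]; color 6: [10].

χ(G) = 6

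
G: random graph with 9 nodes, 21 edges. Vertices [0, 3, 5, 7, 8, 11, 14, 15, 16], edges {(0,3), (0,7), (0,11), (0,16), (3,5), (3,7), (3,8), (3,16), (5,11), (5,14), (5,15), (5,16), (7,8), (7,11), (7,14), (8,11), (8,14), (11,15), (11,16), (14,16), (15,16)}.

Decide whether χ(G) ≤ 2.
The clique on vertices [5, 11, 15, 16] has size 4 > 2, so it alone needs 4 colors.

No, G is not 2-colorable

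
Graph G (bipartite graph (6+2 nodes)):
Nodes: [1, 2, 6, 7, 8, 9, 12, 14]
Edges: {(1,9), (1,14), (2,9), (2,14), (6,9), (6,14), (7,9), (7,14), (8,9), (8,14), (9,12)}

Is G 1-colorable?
No, G is not 1-colorable

Edge (1,9) forces its endpoints to differ, so 1 color is not enough.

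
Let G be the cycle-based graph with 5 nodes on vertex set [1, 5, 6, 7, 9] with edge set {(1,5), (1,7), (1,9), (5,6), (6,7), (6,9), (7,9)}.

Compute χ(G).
Clique number ω(G) = 3 (lower bound: χ ≥ ω).
The clique on [1, 7, 9] has size 3, forcing χ ≥ 3, and the coloring below uses 3 colors, so χ(G) = 3.
A valid 3-coloring: color 1: [1, 6]; color 2: [5, 7]; color 3: [9].

χ(G) = 3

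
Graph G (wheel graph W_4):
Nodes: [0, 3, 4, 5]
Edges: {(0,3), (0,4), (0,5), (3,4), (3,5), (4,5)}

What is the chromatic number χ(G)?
χ(G) = 4

Clique number ω(G) = 4 (lower bound: χ ≥ ω).
The clique on [0, 3, 4, 5] has size 4, forcing χ ≥ 4, and the coloring below uses 4 colors, so χ(G) = 4.
A valid 4-coloring: color 1: [3]; color 2: [0]; color 3: [4]; color 4: [5].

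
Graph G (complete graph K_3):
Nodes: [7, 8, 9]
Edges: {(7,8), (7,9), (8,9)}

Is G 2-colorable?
The clique on vertices [7, 8, 9] has size 3 > 2, so it alone needs 3 colors.

No, G is not 2-colorable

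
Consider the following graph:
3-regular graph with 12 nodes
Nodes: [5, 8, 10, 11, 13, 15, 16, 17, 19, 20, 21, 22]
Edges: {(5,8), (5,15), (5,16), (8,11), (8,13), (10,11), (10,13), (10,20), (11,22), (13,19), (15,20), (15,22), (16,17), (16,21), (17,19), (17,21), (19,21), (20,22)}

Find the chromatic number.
Clique number ω(G) = 3 (lower bound: χ ≥ ω).
The clique on [16, 17, 21] has size 3, forcing χ ≥ 3, and the coloring below uses 3 colors, so χ(G) = 3.
A valid 3-coloring: color 1: [5, 11, 13, 20, 21]; color 2: [8, 10, 15, 17]; color 3: [16, 19, 22].

χ(G) = 3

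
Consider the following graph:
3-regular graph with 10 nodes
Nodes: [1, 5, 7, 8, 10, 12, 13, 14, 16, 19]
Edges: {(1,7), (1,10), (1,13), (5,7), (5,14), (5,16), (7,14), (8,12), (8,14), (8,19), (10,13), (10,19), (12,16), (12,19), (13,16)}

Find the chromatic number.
Clique number ω(G) = 3 (lower bound: χ ≥ ω).
The clique on [1, 10, 13] has size 3, forcing χ ≥ 3, and the coloring below uses 3 colors, so χ(G) = 3.
A valid 3-coloring: color 1: [1, 14, 16, 19]; color 2: [7, 12, 13]; color 3: [5, 8, 10].

χ(G) = 3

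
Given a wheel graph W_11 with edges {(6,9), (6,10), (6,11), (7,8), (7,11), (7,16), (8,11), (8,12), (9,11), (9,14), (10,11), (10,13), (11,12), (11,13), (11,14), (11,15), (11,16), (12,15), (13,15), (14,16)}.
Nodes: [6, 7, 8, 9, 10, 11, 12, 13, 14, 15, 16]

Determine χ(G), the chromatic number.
Clique number ω(G) = 3 (lower bound: χ ≥ ω).
The clique on [6, 9, 11] has size 3, forcing χ ≥ 3, and the coloring below uses 3 colors, so χ(G) = 3.
A valid 3-coloring: color 1: [11]; color 2: [8, 9, 10, 15, 16]; color 3: [6, 7, 12, 13, 14].

χ(G) = 3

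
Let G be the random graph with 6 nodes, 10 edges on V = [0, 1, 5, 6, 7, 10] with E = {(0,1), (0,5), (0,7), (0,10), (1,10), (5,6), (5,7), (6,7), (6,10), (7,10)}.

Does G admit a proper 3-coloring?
Yes, G is 3-colorable

A valid 3-coloring: color 1: [5, 10]; color 2: [1, 7]; color 3: [0, 6].
(χ(G) = 3 ≤ 3.)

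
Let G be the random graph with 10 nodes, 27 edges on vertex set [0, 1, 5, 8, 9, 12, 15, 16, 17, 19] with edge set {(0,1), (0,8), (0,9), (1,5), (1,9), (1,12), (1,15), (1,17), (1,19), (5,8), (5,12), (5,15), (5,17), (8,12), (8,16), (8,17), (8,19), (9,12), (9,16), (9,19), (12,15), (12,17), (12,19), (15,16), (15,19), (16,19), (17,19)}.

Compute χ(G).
χ(G) = 4

Clique number ω(G) = 4 (lower bound: χ ≥ ω).
The clique on [8, 12, 17, 19] has size 4, forcing χ ≥ 4, and the coloring below uses 4 colors, so χ(G) = 4.
A valid 4-coloring: color 1: [1, 8]; color 2: [0, 5, 19]; color 3: [12, 16]; color 4: [9, 15, 17].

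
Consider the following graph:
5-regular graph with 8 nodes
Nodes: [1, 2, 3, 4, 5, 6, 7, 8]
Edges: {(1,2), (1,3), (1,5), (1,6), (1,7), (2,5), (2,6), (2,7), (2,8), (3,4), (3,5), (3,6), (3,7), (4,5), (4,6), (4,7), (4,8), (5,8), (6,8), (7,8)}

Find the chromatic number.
χ(G) = 4

Clique number ω(G) = 3 (lower bound: χ ≥ ω).
Odd cycle [1, 2, 8, 4, 3] needs 3 colors (χ ≥ 3).
Vertex 5 is adjacent to every vertex of [1, 2, 3, 4, 8], which already need 3 colors among themselves, so 5 needs a new color (χ ≥ 4).
The coloring below uses 4 colors, so χ(G) = 4.
A valid 4-coloring: color 1: [2, 4]; color 2: [5, 6, 7]; color 3: [3, 8]; color 4: [1].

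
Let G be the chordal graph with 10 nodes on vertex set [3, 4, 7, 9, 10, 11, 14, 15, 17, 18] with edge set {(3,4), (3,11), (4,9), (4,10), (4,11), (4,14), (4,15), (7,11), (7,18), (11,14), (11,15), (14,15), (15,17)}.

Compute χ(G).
Clique number ω(G) = 4 (lower bound: χ ≥ ω).
The clique on [4, 11, 14, 15] has size 4, forcing χ ≥ 4, and the coloring below uses 4 colors, so χ(G) = 4.
A valid 4-coloring: color 1: [4, 7, 17]; color 2: [9, 10, 11, 18]; color 3: [3, 15]; color 4: [14].

χ(G) = 4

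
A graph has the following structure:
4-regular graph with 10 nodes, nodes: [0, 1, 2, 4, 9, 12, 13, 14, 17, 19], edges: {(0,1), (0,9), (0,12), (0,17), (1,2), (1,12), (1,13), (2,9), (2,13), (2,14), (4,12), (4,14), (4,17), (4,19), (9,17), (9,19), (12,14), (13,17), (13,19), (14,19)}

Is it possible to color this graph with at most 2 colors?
The clique on vertices [0, 9, 17] has size 3 > 2, so it alone needs 3 colors.

No, G is not 2-colorable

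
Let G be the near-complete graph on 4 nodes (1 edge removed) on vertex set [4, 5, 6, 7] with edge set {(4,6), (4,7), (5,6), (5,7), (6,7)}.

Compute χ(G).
Clique number ω(G) = 3 (lower bound: χ ≥ ω).
The clique on [4, 6, 7] has size 3, forcing χ ≥ 3, and the coloring below uses 3 colors, so χ(G) = 3.
A valid 3-coloring: color 1: [6]; color 2: [7]; color 3: [4, 5].

χ(G) = 3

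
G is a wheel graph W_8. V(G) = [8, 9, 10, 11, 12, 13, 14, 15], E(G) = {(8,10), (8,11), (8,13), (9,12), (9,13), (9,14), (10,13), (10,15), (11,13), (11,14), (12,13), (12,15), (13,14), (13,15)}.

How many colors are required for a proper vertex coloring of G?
Clique number ω(G) = 3 (lower bound: χ ≥ ω).
Odd cycle [14, 9, 12, 15, 10, 8, 11] needs 3 colors (χ ≥ 3).
Vertex 13 is adjacent to every vertex of [8, 9, 10, 11, 12, 14, 15], which already need 3 colors among themselves, so 13 needs a new color (χ ≥ 4).
The coloring below uses 4 colors, so χ(G) = 4.
A valid 4-coloring: color 1: [13]; color 2: [8, 12, 14]; color 3: [9, 11, 15]; color 4: [10].

χ(G) = 4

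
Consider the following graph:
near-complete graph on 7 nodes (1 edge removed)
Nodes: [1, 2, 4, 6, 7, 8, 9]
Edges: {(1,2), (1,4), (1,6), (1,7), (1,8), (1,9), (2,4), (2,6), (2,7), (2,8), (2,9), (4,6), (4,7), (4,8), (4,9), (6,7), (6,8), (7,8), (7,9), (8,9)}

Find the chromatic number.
Clique number ω(G) = 6 (lower bound: χ ≥ ω).
The clique on [1, 2, 4, 7, 8, 9] has size 6, forcing χ ≥ 6, and the coloring below uses 6 colors, so χ(G) = 6.
A valid 6-coloring: color 1: [2]; color 2: [7]; color 3: [1]; color 4: [4]; color 5: [8]; color 6: [6, 9].

χ(G) = 6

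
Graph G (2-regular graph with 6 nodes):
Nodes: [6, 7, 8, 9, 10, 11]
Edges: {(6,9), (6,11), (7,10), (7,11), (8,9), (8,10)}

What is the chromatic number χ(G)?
Clique number ω(G) = 2 (lower bound: χ ≥ ω).
The graph is bipartite (no odd cycle), so 2 colors suffice: χ(G) = 2.
A valid 2-coloring: color 1: [9, 10, 11]; color 2: [6, 7, 8].

χ(G) = 2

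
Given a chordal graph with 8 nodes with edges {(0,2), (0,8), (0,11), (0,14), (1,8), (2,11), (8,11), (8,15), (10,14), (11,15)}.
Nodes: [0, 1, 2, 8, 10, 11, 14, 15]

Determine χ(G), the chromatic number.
χ(G) = 3

Clique number ω(G) = 3 (lower bound: χ ≥ ω).
The clique on [0, 8, 11] has size 3, forcing χ ≥ 3, and the coloring below uses 3 colors, so χ(G) = 3.
A valid 3-coloring: color 1: [1, 11, 14]; color 2: [2, 8, 10]; color 3: [0, 15].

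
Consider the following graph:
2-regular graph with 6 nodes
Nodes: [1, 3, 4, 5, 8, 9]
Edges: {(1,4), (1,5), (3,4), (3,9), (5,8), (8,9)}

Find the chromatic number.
χ(G) = 2

Clique number ω(G) = 2 (lower bound: χ ≥ ω).
The graph is bipartite (no odd cycle), so 2 colors suffice: χ(G) = 2.
A valid 2-coloring: color 1: [1, 3, 8]; color 2: [4, 5, 9].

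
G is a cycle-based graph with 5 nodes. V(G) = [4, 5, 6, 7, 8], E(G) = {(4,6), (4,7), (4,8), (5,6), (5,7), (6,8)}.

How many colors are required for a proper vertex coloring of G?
χ(G) = 3

Clique number ω(G) = 3 (lower bound: χ ≥ ω).
The clique on [4, 6, 8] has size 3, forcing χ ≥ 3, and the coloring below uses 3 colors, so χ(G) = 3.
A valid 3-coloring: color 1: [4, 5]; color 2: [6, 7]; color 3: [8].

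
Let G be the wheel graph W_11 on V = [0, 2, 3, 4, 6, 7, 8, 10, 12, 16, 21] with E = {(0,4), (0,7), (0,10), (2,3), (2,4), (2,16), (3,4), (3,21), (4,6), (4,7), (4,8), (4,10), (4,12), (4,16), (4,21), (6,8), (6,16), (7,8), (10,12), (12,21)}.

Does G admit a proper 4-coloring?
Yes, G is 4-colorable

A valid 4-coloring: color 1: [4]; color 2: [0, 3, 8, 12, 16]; color 3: [2, 6, 7, 10, 21].
(χ(G) = 3 ≤ 4.)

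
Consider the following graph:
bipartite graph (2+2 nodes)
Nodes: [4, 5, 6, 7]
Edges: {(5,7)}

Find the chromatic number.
Clique number ω(G) = 2 (lower bound: χ ≥ ω).
The graph is bipartite (no odd cycle), so 2 colors suffice: χ(G) = 2.
A valid 2-coloring: color 1: [4, 6, 7]; color 2: [5].

χ(G) = 2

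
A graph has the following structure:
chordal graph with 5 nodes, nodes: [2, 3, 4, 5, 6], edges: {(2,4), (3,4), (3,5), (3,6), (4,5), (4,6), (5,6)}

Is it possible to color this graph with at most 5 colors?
A valid 5-coloring: color 1: [4]; color 2: [2, 6]; color 3: [3]; color 4: [5].
(χ(G) = 4 ≤ 5.)

Yes, G is 5-colorable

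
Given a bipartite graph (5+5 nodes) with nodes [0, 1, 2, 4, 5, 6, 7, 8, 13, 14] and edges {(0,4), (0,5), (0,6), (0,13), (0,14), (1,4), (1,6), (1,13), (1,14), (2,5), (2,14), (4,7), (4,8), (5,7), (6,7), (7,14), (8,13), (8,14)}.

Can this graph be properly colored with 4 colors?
A valid 4-coloring: color 1: [0, 1, 2, 7, 8]; color 2: [4, 5, 6, 13, 14].
(χ(G) = 2 ≤ 4.)

Yes, G is 4-colorable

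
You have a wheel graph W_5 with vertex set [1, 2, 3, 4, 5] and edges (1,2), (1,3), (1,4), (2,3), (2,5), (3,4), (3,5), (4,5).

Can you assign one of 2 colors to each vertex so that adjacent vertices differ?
The clique on vertices [1, 2, 3] has size 3 > 2, so it alone needs 3 colors.

No, G is not 2-colorable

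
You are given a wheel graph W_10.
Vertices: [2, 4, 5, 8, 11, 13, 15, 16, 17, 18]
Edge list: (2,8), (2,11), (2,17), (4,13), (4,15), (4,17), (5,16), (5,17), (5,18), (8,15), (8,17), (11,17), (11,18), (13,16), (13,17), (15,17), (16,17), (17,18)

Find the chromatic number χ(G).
χ(G) = 4

Clique number ω(G) = 3 (lower bound: χ ≥ ω).
Odd cycle [16, 5, 18, 11, 2, 8, 15, 4, 13] needs 3 colors (χ ≥ 3).
Vertex 17 is adjacent to every vertex of [2, 4, 5, 8, 11, 13, 15, 16, 18], which already need 3 colors among themselves, so 17 needs a new color (χ ≥ 4).
The coloring below uses 4 colors, so χ(G) = 4.
A valid 4-coloring: color 1: [17]; color 2: [2, 4, 16, 18]; color 3: [5, 8, 11, 13]; color 4: [15].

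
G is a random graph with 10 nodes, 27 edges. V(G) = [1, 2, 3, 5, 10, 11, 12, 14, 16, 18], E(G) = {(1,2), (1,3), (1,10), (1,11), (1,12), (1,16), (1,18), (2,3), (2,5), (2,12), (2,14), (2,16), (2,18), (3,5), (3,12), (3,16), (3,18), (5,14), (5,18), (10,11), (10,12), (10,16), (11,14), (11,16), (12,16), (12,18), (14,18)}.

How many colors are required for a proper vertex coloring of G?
χ(G) = 5

Clique number ω(G) = 5 (lower bound: χ ≥ ω).
The clique on [1, 2, 3, 12, 16] has size 5, forcing χ ≥ 5, and the coloring below uses 5 colors, so χ(G) = 5.
A valid 5-coloring: color 1: [2, 10]; color 2: [1, 5]; color 3: [16, 18]; color 4: [11, 12]; color 5: [3, 14].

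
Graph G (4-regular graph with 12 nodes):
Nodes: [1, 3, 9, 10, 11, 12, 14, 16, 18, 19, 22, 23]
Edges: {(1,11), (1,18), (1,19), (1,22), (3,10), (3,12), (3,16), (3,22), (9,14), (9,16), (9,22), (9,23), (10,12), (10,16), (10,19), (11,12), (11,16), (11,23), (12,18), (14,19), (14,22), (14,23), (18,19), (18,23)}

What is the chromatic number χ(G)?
Clique number ω(G) = 3 (lower bound: χ ≥ ω).
The clique on [1, 18, 19] has size 3, forcing χ ≥ 3, and the coloring below uses 3 colors, so χ(G) = 3.
A valid 3-coloring: color 1: [3, 9, 11, 18]; color 2: [12, 16, 19, 22, 23]; color 3: [1, 10, 14].

χ(G) = 3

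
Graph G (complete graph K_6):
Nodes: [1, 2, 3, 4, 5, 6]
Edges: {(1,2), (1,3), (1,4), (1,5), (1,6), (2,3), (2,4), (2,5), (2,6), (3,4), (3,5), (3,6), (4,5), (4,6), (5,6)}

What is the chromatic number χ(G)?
Clique number ω(G) = 6 (lower bound: χ ≥ ω).
The clique on [1, 2, 3, 4, 5, 6] has size 6, forcing χ ≥ 6, and the coloring below uses 6 colors, so χ(G) = 6.
A valid 6-coloring: color 1: [1]; color 2: [6]; color 3: [2]; color 4: [4]; color 5: [3]; color 6: [5].

χ(G) = 6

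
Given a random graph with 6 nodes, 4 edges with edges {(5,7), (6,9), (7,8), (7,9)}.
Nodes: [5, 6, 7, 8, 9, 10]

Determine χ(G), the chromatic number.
χ(G) = 2

Clique number ω(G) = 2 (lower bound: χ ≥ ω).
The graph is bipartite (no odd cycle), so 2 colors suffice: χ(G) = 2.
A valid 2-coloring: color 1: [6, 7, 10]; color 2: [5, 8, 9].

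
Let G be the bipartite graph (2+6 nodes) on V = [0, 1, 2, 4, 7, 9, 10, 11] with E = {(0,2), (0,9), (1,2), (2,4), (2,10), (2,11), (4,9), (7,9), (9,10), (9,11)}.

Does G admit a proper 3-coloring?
Yes, G is 3-colorable

A valid 3-coloring: color 1: [2, 9]; color 2: [0, 1, 4, 7, 10, 11].
(χ(G) = 2 ≤ 3.)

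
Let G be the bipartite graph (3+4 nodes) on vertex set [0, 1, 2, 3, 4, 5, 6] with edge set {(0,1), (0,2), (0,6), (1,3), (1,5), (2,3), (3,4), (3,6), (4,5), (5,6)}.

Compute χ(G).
χ(G) = 2

Clique number ω(G) = 2 (lower bound: χ ≥ ω).
The graph is bipartite (no odd cycle), so 2 colors suffice: χ(G) = 2.
A valid 2-coloring: color 1: [0, 3, 5]; color 2: [1, 2, 4, 6].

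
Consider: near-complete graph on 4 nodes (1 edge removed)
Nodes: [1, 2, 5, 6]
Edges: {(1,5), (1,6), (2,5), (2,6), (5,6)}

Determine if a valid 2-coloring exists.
The clique on vertices [1, 5, 6] has size 3 > 2, so it alone needs 3 colors.

No, G is not 2-colorable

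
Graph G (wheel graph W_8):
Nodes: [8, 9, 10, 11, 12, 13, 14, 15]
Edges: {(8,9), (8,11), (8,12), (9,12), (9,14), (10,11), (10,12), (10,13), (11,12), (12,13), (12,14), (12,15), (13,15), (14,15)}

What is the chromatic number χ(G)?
Clique number ω(G) = 3 (lower bound: χ ≥ ω).
Odd cycle [11, 10, 13, 15, 14, 9, 8] needs 3 colors (χ ≥ 3).
Vertex 12 is adjacent to every vertex of [8, 9, 10, 11, 13, 14, 15], which already need 3 colors among themselves, so 12 needs a new color (χ ≥ 4).
The coloring below uses 4 colors, so χ(G) = 4.
A valid 4-coloring: color 1: [12]; color 2: [9, 11, 13]; color 3: [8, 10, 15]; color 4: [14].

χ(G) = 4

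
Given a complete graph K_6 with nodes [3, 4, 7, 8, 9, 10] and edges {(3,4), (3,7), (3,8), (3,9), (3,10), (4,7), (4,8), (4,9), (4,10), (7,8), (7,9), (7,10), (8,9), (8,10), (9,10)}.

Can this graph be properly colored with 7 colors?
A valid 7-coloring: color 1: [8]; color 2: [10]; color 3: [4]; color 4: [3]; color 5: [9]; color 6: [7].
(χ(G) = 6 ≤ 7.)

Yes, G is 7-colorable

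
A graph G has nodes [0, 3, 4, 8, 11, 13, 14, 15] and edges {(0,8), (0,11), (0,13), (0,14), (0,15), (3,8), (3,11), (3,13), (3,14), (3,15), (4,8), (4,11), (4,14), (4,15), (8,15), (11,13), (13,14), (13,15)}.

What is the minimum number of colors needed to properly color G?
Clique number ω(G) = 3 (lower bound: χ ≥ ω).
The clique on [0, 8, 15] has size 3, forcing χ ≥ 3, and the coloring below uses 3 colors, so χ(G) = 3.
A valid 3-coloring: color 1: [8, 13]; color 2: [0, 3, 4]; color 3: [11, 14, 15].

χ(G) = 3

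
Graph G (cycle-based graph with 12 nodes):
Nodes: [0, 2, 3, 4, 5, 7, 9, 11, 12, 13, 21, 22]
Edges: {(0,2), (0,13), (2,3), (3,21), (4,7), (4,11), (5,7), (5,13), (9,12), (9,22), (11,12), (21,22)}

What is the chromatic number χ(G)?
Clique number ω(G) = 2 (lower bound: χ ≥ ω).
The graph is bipartite (no odd cycle), so 2 colors suffice: χ(G) = 2.
A valid 2-coloring: color 1: [2, 7, 9, 11, 13, 21]; color 2: [0, 3, 4, 5, 12, 22].

χ(G) = 2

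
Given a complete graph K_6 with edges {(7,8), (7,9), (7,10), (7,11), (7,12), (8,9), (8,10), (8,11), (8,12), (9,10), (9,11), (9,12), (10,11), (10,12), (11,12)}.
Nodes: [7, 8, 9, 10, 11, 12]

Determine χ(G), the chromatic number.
Clique number ω(G) = 6 (lower bound: χ ≥ ω).
The clique on [7, 8, 9, 10, 11, 12] has size 6, forcing χ ≥ 6, and the coloring below uses 6 colors, so χ(G) = 6.
A valid 6-coloring: color 1: [12]; color 2: [11]; color 3: [8]; color 4: [7]; color 5: [10]; color 6: [9].

χ(G) = 6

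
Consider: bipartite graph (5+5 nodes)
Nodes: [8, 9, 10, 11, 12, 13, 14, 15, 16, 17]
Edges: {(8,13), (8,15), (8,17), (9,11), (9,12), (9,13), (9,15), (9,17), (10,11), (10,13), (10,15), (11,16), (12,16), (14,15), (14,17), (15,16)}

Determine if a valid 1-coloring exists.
No, G is not 1-colorable

Edge (8,17) forces its endpoints to differ, so 1 color is not enough.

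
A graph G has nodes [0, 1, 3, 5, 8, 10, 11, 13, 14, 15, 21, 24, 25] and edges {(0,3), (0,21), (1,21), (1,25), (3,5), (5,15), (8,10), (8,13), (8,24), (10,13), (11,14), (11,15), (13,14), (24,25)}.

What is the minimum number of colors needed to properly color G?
Clique number ω(G) = 3 (lower bound: χ ≥ ω).
The clique on [8, 10, 13] has size 3, forcing χ ≥ 3, and the coloring below uses 3 colors, so χ(G) = 3.
A valid 3-coloring: color 1: [3, 8, 14, 15, 21, 25]; color 2: [0, 1, 5, 11, 13, 24]; color 3: [10].

χ(G) = 3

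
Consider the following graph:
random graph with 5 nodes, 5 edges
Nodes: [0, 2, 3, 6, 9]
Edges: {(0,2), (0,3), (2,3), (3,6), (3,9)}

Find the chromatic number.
χ(G) = 3

Clique number ω(G) = 3 (lower bound: χ ≥ ω).
The clique on [0, 2, 3] has size 3, forcing χ ≥ 3, and the coloring below uses 3 colors, so χ(G) = 3.
A valid 3-coloring: color 1: [3]; color 2: [2, 6, 9]; color 3: [0].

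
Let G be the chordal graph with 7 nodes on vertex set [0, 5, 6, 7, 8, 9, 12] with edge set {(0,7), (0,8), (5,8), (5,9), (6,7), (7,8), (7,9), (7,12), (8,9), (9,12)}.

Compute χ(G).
Clique number ω(G) = 3 (lower bound: χ ≥ ω).
The clique on [5, 8, 9] has size 3, forcing χ ≥ 3, and the coloring below uses 3 colors, so χ(G) = 3.
A valid 3-coloring: color 1: [5, 7]; color 2: [6, 8, 12]; color 3: [0, 9].

χ(G) = 3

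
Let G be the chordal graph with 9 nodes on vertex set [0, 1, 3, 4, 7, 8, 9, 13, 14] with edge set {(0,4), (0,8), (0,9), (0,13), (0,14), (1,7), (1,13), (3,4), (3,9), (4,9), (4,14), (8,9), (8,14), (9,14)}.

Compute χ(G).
Clique number ω(G) = 4 (lower bound: χ ≥ ω).
The clique on [0, 8, 9, 14] has size 4, forcing χ ≥ 4, and the coloring below uses 4 colors, so χ(G) = 4.
A valid 4-coloring: color 1: [7, 9, 13]; color 2: [0, 1, 3]; color 3: [4, 8]; color 4: [14].

χ(G) = 4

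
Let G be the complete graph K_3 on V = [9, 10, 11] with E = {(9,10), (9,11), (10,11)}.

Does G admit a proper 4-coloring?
A valid 4-coloring: color 1: [10]; color 2: [9]; color 3: [11].
(χ(G) = 3 ≤ 4.)

Yes, G is 4-colorable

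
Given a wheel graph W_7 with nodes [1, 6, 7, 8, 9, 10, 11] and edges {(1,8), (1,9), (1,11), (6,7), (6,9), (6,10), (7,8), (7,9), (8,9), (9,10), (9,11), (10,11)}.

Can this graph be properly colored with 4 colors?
Yes, G is 4-colorable

A valid 4-coloring: color 1: [9]; color 2: [1, 7, 10]; color 3: [6, 8, 11].
(χ(G) = 3 ≤ 4.)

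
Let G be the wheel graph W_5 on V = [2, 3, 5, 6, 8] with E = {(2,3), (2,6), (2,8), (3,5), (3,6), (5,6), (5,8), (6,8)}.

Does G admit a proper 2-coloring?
No, G is not 2-colorable

The clique on vertices [2, 6, 8] has size 3 > 2, so it alone needs 3 colors.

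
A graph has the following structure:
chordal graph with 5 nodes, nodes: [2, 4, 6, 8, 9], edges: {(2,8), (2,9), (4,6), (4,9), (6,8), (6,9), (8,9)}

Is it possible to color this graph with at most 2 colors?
The clique on vertices [2, 8, 9] has size 3 > 2, so it alone needs 3 colors.

No, G is not 2-colorable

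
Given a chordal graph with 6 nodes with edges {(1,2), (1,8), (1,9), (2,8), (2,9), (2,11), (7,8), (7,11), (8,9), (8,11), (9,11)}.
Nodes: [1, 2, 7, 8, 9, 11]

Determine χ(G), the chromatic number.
χ(G) = 4

Clique number ω(G) = 4 (lower bound: χ ≥ ω).
The clique on [1, 2, 8, 9] has size 4, forcing χ ≥ 4, and the coloring below uses 4 colors, so χ(G) = 4.
A valid 4-coloring: color 1: [8]; color 2: [7, 9]; color 3: [2]; color 4: [1, 11].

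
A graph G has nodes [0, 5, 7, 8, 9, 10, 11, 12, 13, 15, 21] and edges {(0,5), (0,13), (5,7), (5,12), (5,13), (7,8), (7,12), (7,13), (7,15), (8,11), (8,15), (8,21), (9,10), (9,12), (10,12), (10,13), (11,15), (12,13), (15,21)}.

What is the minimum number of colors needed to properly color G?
Clique number ω(G) = 4 (lower bound: χ ≥ ω).
The clique on [5, 7, 12, 13] has size 4, forcing χ ≥ 4, and the coloring below uses 4 colors, so χ(G) = 4.
A valid 4-coloring: color 1: [0, 7, 10, 11, 21]; color 2: [12, 15]; color 3: [8, 9, 13]; color 4: [5].

χ(G) = 4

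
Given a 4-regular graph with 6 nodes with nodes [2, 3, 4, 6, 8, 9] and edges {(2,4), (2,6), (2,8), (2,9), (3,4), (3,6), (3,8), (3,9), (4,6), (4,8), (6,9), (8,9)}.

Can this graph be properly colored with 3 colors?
Yes, G is 3-colorable

A valid 3-coloring: color 1: [6, 8]; color 2: [2, 3]; color 3: [4, 9].
(χ(G) = 3 ≤ 3.)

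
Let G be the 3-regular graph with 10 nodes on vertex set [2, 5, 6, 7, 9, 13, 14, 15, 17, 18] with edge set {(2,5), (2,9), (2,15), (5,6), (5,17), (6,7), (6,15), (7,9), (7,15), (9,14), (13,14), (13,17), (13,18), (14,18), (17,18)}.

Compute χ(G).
χ(G) = 3

Clique number ω(G) = 3 (lower bound: χ ≥ ω).
The clique on [6, 7, 15] has size 3, forcing χ ≥ 3, and the coloring below uses 3 colors, so χ(G) = 3.
A valid 3-coloring: color 1: [5, 9, 15, 18]; color 2: [2, 6, 14, 17]; color 3: [7, 13].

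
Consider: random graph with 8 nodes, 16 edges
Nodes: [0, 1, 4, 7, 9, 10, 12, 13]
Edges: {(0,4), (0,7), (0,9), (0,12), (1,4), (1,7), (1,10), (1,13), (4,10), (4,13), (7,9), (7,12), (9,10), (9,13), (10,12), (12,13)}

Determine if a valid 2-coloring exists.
No, G is not 2-colorable

The clique on vertices [0, 7, 9] has size 3 > 2, so it alone needs 3 colors.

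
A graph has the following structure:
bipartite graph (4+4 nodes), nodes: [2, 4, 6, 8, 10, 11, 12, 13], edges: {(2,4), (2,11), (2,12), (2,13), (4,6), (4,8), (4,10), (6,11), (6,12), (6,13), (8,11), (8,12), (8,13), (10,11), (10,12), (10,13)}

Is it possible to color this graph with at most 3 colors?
Yes, G is 3-colorable

A valid 3-coloring: color 1: [2, 6, 8, 10]; color 2: [4, 11, 12, 13].
(χ(G) = 2 ≤ 3.)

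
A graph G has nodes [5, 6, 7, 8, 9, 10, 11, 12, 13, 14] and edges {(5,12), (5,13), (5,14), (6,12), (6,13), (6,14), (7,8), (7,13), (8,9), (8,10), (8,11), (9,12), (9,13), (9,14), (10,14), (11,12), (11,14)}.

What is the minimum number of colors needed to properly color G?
Clique number ω(G) = 2 (lower bound: χ ≥ ω).
The graph is bipartite (no odd cycle), so 2 colors suffice: χ(G) = 2.
A valid 2-coloring: color 1: [8, 12, 13, 14]; color 2: [5, 6, 7, 9, 10, 11].

χ(G) = 2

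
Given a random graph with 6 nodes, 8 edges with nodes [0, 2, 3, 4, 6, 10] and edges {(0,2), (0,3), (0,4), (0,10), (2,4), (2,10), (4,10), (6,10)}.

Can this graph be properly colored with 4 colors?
A valid 4-coloring: color 1: [0, 6]; color 2: [3, 10]; color 3: [4]; color 4: [2].
(χ(G) = 4 ≤ 4.)

Yes, G is 4-colorable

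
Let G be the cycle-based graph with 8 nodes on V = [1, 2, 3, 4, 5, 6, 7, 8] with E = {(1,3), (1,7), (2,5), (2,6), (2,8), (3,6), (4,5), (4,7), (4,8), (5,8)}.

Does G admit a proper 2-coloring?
The clique on vertices [2, 5, 8] has size 3 > 2, so it alone needs 3 colors.

No, G is not 2-colorable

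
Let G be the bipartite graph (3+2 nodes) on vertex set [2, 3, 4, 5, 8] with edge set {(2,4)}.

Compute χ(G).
χ(G) = 2

Clique number ω(G) = 2 (lower bound: χ ≥ ω).
The graph is bipartite (no odd cycle), so 2 colors suffice: χ(G) = 2.
A valid 2-coloring: color 1: [3, 4, 5, 8]; color 2: [2].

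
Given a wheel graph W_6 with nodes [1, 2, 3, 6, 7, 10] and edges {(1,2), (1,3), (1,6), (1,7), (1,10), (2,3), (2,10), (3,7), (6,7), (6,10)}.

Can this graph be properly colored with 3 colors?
No, G is not 3-colorable

Odd cycle [10, 2, 3, 7, 6] needs 3 colors (χ ≥ 3).
Vertex 1 is adjacent to every vertex of [2, 3, 6, 7, 10], which already need 3 colors among themselves, so 1 needs a new color (χ ≥ 4).
Hence χ(G) ≥ 4 > 3, so no proper 3-coloring exists.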